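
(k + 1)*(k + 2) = k^2 + 3*k + 2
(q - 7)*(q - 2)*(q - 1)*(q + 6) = q^4 - 4*q^3 - 37*q^2 + 124*q - 84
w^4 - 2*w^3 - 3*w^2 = w^2*(w - 3)*(w + 1)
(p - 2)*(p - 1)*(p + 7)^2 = p^4 + 11*p^3 + 9*p^2 - 119*p + 98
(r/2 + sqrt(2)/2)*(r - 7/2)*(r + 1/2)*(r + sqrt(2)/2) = r^4/2 - 3*r^3/2 + 3*sqrt(2)*r^3/4 - 9*sqrt(2)*r^2/4 - 3*r^2/8 - 21*sqrt(2)*r/16 - 3*r/2 - 7/8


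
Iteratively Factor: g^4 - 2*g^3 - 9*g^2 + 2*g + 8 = (g - 4)*(g^3 + 2*g^2 - g - 2) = (g - 4)*(g - 1)*(g^2 + 3*g + 2) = (g - 4)*(g - 1)*(g + 2)*(g + 1)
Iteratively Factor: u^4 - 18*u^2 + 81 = (u - 3)*(u^3 + 3*u^2 - 9*u - 27) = (u - 3)*(u + 3)*(u^2 - 9) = (u - 3)^2*(u + 3)*(u + 3)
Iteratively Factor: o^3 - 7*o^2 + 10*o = (o - 5)*(o^2 - 2*o) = (o - 5)*(o - 2)*(o)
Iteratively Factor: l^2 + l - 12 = (l + 4)*(l - 3)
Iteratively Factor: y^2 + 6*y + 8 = (y + 4)*(y + 2)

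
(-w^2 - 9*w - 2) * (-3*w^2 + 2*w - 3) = 3*w^4 + 25*w^3 - 9*w^2 + 23*w + 6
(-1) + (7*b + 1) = 7*b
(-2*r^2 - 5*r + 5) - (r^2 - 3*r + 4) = -3*r^2 - 2*r + 1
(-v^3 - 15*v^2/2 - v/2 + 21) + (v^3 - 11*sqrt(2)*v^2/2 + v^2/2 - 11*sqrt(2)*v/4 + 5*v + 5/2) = -11*sqrt(2)*v^2/2 - 7*v^2 - 11*sqrt(2)*v/4 + 9*v/2 + 47/2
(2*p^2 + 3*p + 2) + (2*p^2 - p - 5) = 4*p^2 + 2*p - 3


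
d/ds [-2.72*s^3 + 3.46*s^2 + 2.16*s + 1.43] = -8.16*s^2 + 6.92*s + 2.16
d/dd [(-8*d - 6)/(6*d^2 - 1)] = 8*(6*d^2 + 9*d + 1)/(36*d^4 - 12*d^2 + 1)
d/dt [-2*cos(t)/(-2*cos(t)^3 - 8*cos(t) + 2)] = (3*cos(t)/2 + cos(3*t)/2 + 1)*sin(t)/(cos(t)^3 + 4*cos(t) - 1)^2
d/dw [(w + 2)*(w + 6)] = 2*w + 8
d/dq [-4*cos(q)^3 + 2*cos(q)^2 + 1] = 4*(3*cos(q) - 1)*sin(q)*cos(q)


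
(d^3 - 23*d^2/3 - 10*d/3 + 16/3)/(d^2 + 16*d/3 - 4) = (d^2 - 7*d - 8)/(d + 6)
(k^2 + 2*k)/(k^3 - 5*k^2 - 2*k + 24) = k/(k^2 - 7*k + 12)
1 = 1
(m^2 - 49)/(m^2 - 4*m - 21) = (m + 7)/(m + 3)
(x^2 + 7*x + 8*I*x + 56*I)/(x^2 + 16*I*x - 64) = (x + 7)/(x + 8*I)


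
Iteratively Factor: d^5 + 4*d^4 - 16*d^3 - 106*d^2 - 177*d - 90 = (d + 1)*(d^4 + 3*d^3 - 19*d^2 - 87*d - 90) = (d + 1)*(d + 3)*(d^3 - 19*d - 30) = (d - 5)*(d + 1)*(d + 3)*(d^2 + 5*d + 6) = (d - 5)*(d + 1)*(d + 2)*(d + 3)*(d + 3)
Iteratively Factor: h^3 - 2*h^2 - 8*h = (h + 2)*(h^2 - 4*h) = (h - 4)*(h + 2)*(h)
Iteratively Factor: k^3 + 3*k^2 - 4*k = (k - 1)*(k^2 + 4*k) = k*(k - 1)*(k + 4)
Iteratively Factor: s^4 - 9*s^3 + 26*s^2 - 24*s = (s - 4)*(s^3 - 5*s^2 + 6*s) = (s - 4)*(s - 3)*(s^2 - 2*s) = (s - 4)*(s - 3)*(s - 2)*(s)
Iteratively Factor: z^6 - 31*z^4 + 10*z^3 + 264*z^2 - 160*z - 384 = (z - 3)*(z^5 + 3*z^4 - 22*z^3 - 56*z^2 + 96*z + 128) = (z - 3)*(z + 4)*(z^4 - z^3 - 18*z^2 + 16*z + 32) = (z - 3)*(z + 4)^2*(z^3 - 5*z^2 + 2*z + 8) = (z - 3)*(z - 2)*(z + 4)^2*(z^2 - 3*z - 4) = (z - 3)*(z - 2)*(z + 1)*(z + 4)^2*(z - 4)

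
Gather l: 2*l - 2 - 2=2*l - 4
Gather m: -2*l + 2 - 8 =-2*l - 6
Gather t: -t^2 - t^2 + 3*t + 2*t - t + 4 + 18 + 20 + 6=-2*t^2 + 4*t + 48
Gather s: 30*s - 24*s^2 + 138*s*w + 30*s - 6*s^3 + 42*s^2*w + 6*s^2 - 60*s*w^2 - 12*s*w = -6*s^3 + s^2*(42*w - 18) + s*(-60*w^2 + 126*w + 60)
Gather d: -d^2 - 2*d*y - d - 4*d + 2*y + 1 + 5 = -d^2 + d*(-2*y - 5) + 2*y + 6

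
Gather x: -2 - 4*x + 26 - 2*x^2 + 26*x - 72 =-2*x^2 + 22*x - 48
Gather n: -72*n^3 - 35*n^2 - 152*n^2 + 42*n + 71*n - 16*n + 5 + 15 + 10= -72*n^3 - 187*n^2 + 97*n + 30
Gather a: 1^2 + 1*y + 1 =y + 2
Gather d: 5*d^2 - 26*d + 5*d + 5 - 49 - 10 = 5*d^2 - 21*d - 54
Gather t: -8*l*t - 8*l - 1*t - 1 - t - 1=-8*l + t*(-8*l - 2) - 2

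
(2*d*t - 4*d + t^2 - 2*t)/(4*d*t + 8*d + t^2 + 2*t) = (2*d*t - 4*d + t^2 - 2*t)/(4*d*t + 8*d + t^2 + 2*t)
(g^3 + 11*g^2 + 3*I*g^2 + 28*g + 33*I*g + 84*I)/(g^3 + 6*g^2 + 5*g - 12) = (g^2 + g*(7 + 3*I) + 21*I)/(g^2 + 2*g - 3)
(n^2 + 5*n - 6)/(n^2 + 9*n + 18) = (n - 1)/(n + 3)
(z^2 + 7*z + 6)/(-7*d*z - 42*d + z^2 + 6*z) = (z + 1)/(-7*d + z)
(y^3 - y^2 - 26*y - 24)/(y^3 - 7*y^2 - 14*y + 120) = (y + 1)/(y - 5)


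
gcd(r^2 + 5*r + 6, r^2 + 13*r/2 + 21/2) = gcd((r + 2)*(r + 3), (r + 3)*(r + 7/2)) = r + 3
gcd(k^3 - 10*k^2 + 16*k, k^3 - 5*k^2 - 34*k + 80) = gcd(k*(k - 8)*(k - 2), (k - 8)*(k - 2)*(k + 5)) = k^2 - 10*k + 16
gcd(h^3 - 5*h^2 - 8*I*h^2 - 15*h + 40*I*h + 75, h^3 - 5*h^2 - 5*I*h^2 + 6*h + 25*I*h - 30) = h - 5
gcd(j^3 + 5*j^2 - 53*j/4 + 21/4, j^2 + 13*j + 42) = j + 7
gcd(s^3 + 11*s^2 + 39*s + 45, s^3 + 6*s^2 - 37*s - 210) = s + 5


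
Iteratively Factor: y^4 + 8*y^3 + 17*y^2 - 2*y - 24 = (y + 2)*(y^3 + 6*y^2 + 5*y - 12) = (y + 2)*(y + 4)*(y^2 + 2*y - 3) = (y + 2)*(y + 3)*(y + 4)*(y - 1)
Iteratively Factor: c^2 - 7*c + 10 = (c - 5)*(c - 2)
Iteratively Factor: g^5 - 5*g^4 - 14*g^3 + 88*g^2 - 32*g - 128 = (g + 1)*(g^4 - 6*g^3 - 8*g^2 + 96*g - 128) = (g - 4)*(g + 1)*(g^3 - 2*g^2 - 16*g + 32) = (g - 4)^2*(g + 1)*(g^2 + 2*g - 8) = (g - 4)^2*(g + 1)*(g + 4)*(g - 2)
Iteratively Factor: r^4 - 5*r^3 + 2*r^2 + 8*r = (r + 1)*(r^3 - 6*r^2 + 8*r) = r*(r + 1)*(r^2 - 6*r + 8) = r*(r - 2)*(r + 1)*(r - 4)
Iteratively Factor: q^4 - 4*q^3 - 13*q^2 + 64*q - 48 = (q - 1)*(q^3 - 3*q^2 - 16*q + 48) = (q - 4)*(q - 1)*(q^2 + q - 12) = (q - 4)*(q - 1)*(q + 4)*(q - 3)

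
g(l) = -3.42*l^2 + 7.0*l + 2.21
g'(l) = 7.0 - 6.84*l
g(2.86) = -5.74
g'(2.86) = -12.56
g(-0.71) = -4.48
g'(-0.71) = 11.86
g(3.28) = -11.62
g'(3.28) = -15.44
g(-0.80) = -5.58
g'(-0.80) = 12.47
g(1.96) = 2.79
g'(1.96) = -6.41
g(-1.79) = -21.28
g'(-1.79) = 19.24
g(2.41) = -0.78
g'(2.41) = -9.48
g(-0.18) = 0.84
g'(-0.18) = 8.23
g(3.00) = -7.57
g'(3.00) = -13.52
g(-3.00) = -49.57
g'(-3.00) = 27.52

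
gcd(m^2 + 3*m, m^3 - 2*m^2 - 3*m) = m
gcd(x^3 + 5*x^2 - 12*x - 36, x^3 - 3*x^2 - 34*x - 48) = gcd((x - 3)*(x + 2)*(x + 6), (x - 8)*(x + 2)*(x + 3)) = x + 2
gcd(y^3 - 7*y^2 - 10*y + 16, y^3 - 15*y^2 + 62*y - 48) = y^2 - 9*y + 8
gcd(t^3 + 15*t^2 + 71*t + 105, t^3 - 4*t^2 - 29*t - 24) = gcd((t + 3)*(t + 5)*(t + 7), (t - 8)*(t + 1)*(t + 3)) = t + 3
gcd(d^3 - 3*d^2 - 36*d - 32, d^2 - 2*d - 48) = d - 8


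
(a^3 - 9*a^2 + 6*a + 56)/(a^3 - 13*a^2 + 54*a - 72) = (a^2 - 5*a - 14)/(a^2 - 9*a + 18)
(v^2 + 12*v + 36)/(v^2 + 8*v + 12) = (v + 6)/(v + 2)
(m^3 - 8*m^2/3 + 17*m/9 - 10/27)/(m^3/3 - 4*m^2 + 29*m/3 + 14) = (27*m^3 - 72*m^2 + 51*m - 10)/(9*(m^3 - 12*m^2 + 29*m + 42))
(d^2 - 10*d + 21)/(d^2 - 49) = (d - 3)/(d + 7)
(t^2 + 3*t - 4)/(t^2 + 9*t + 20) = (t - 1)/(t + 5)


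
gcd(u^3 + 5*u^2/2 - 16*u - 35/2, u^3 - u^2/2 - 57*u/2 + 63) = u - 7/2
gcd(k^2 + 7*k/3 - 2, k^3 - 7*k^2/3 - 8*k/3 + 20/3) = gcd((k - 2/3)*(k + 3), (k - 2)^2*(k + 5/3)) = 1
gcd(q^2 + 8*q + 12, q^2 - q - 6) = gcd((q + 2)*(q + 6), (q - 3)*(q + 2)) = q + 2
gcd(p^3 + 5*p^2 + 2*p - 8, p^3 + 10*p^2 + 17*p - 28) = p^2 + 3*p - 4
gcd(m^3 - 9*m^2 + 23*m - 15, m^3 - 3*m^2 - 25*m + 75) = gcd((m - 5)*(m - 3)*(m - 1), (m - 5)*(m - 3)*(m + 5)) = m^2 - 8*m + 15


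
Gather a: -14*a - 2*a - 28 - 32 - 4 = -16*a - 64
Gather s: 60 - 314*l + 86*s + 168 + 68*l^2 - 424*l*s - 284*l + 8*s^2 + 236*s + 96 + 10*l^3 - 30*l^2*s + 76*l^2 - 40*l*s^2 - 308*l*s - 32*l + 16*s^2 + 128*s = 10*l^3 + 144*l^2 - 630*l + s^2*(24 - 40*l) + s*(-30*l^2 - 732*l + 450) + 324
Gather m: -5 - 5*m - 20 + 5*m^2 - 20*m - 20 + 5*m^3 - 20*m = 5*m^3 + 5*m^2 - 45*m - 45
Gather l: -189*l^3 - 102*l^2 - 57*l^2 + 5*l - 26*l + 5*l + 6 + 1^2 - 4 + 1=-189*l^3 - 159*l^2 - 16*l + 4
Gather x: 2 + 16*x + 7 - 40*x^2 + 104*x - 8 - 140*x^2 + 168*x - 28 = -180*x^2 + 288*x - 27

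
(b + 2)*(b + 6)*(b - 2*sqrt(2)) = b^3 - 2*sqrt(2)*b^2 + 8*b^2 - 16*sqrt(2)*b + 12*b - 24*sqrt(2)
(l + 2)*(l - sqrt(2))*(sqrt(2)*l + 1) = sqrt(2)*l^3 - l^2 + 2*sqrt(2)*l^2 - 2*l - sqrt(2)*l - 2*sqrt(2)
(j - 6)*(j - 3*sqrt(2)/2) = j^2 - 6*j - 3*sqrt(2)*j/2 + 9*sqrt(2)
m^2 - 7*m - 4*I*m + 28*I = (m - 7)*(m - 4*I)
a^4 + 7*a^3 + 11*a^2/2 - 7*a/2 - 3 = (a + 1)*(a + 6)*(a - sqrt(2)/2)*(a + sqrt(2)/2)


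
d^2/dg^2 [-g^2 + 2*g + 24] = -2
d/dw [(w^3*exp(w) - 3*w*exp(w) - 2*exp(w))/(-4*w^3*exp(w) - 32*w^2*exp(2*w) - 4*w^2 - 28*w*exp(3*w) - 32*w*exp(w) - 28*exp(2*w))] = (-(-w^3 + 3*w + 2)*(w^3*exp(w) + 16*w^2*exp(2*w) + 3*w^2*exp(w) + 21*w*exp(3*w) + 16*w*exp(2*w) + 8*w*exp(w) + 2*w + 7*exp(3*w) + 14*exp(2*w) + 8*exp(w)) + (-w^3 - 3*w^2 + 3*w + 5)*(w^3*exp(w) + 8*w^2*exp(2*w) + w^2 + 7*w*exp(3*w) + 8*w*exp(w) + 7*exp(2*w)))*exp(w)/(4*(w^3*exp(w) + 8*w^2*exp(2*w) + w^2 + 7*w*exp(3*w) + 8*w*exp(w) + 7*exp(2*w))^2)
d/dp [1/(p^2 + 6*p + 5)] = 2*(-p - 3)/(p^2 + 6*p + 5)^2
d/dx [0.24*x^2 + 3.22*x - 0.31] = 0.48*x + 3.22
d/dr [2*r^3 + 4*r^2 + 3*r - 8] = 6*r^2 + 8*r + 3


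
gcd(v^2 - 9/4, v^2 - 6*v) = 1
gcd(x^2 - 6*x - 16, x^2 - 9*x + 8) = x - 8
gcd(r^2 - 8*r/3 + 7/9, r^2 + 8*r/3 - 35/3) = r - 7/3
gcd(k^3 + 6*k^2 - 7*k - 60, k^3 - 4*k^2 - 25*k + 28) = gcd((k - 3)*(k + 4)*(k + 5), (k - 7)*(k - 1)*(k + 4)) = k + 4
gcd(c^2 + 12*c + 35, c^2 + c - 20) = c + 5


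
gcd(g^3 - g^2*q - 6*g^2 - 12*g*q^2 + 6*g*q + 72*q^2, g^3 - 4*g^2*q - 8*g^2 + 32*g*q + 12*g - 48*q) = -g^2 + 4*g*q + 6*g - 24*q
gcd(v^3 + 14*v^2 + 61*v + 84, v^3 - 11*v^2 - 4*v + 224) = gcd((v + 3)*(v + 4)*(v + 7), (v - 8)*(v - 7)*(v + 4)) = v + 4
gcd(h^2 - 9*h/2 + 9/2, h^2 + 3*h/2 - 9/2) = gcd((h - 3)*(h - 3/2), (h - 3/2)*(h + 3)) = h - 3/2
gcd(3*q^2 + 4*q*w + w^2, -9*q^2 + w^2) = 3*q + w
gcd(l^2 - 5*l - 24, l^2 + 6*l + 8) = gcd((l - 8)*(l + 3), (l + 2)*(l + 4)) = 1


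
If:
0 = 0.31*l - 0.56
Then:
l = 1.81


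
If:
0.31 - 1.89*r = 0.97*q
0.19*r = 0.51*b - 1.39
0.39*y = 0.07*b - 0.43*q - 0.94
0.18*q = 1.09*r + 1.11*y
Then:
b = 2.97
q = -0.97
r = 0.66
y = -0.81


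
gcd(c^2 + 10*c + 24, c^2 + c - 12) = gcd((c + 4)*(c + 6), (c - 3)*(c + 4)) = c + 4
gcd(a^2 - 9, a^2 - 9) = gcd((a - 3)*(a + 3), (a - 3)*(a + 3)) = a^2 - 9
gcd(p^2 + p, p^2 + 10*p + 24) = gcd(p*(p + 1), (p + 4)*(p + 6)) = 1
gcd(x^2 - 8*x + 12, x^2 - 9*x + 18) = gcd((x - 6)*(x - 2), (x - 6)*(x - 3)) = x - 6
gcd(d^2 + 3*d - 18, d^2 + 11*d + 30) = d + 6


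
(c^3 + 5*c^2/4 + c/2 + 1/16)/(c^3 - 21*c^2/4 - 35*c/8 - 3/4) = (c + 1/2)/(c - 6)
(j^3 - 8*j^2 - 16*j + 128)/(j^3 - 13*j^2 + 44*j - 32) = (j + 4)/(j - 1)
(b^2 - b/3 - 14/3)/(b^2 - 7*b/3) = (b + 2)/b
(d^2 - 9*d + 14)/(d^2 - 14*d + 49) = (d - 2)/(d - 7)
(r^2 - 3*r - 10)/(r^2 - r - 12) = (-r^2 + 3*r + 10)/(-r^2 + r + 12)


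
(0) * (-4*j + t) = 0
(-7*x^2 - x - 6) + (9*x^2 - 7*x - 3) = 2*x^2 - 8*x - 9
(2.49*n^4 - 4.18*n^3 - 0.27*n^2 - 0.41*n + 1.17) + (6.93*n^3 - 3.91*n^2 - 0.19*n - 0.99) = 2.49*n^4 + 2.75*n^3 - 4.18*n^2 - 0.6*n + 0.18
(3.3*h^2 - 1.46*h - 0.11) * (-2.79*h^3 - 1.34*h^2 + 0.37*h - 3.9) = -9.207*h^5 - 0.348599999999999*h^4 + 3.4843*h^3 - 13.2628*h^2 + 5.6533*h + 0.429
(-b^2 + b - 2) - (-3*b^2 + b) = 2*b^2 - 2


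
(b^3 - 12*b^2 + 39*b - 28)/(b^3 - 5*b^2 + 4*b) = (b - 7)/b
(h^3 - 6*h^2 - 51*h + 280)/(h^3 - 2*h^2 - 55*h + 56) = (h - 5)/(h - 1)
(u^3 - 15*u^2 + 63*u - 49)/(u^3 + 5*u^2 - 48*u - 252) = (u^2 - 8*u + 7)/(u^2 + 12*u + 36)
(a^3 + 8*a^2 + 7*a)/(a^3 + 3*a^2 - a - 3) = a*(a + 7)/(a^2 + 2*a - 3)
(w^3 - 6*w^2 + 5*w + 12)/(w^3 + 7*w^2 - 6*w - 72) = (w^2 - 3*w - 4)/(w^2 + 10*w + 24)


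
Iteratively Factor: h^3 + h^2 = (h)*(h^2 + h) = h^2*(h + 1)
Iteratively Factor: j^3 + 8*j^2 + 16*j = (j + 4)*(j^2 + 4*j) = (j + 4)^2*(j)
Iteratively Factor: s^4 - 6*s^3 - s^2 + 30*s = (s - 3)*(s^3 - 3*s^2 - 10*s) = s*(s - 3)*(s^2 - 3*s - 10) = s*(s - 5)*(s - 3)*(s + 2)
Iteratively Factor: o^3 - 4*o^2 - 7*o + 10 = (o - 1)*(o^2 - 3*o - 10) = (o - 1)*(o + 2)*(o - 5)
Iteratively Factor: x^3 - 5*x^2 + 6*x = (x)*(x^2 - 5*x + 6) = x*(x - 2)*(x - 3)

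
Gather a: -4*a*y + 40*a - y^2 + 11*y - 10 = a*(40 - 4*y) - y^2 + 11*y - 10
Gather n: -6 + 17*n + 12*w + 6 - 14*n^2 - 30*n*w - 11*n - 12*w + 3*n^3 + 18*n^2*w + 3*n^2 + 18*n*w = 3*n^3 + n^2*(18*w - 11) + n*(6 - 12*w)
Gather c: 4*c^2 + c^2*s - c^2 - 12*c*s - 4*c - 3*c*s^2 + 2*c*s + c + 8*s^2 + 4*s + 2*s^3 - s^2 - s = c^2*(s + 3) + c*(-3*s^2 - 10*s - 3) + 2*s^3 + 7*s^2 + 3*s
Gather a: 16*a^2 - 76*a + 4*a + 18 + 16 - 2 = 16*a^2 - 72*a + 32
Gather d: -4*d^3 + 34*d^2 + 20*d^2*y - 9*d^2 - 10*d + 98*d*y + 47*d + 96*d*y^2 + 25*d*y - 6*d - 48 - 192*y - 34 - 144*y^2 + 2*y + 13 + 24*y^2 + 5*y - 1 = -4*d^3 + d^2*(20*y + 25) + d*(96*y^2 + 123*y + 31) - 120*y^2 - 185*y - 70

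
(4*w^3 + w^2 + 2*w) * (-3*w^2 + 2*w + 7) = -12*w^5 + 5*w^4 + 24*w^3 + 11*w^2 + 14*w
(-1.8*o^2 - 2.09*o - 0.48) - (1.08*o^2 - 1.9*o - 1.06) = -2.88*o^2 - 0.19*o + 0.58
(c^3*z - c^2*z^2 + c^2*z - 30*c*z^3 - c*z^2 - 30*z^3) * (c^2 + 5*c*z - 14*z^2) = c^5*z + 4*c^4*z^2 + c^4*z - 49*c^3*z^3 + 4*c^3*z^2 - 136*c^2*z^4 - 49*c^2*z^3 + 420*c*z^5 - 136*c*z^4 + 420*z^5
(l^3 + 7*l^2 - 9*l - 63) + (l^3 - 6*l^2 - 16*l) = 2*l^3 + l^2 - 25*l - 63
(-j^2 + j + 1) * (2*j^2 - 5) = -2*j^4 + 2*j^3 + 7*j^2 - 5*j - 5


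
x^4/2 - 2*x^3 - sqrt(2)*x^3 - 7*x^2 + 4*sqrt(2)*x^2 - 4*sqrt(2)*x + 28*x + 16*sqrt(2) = (x/2 + sqrt(2)/2)*(x - 4)*(x - 4*sqrt(2))*(x + sqrt(2))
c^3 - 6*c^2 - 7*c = c*(c - 7)*(c + 1)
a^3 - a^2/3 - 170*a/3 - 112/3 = (a - 8)*(a + 2/3)*(a + 7)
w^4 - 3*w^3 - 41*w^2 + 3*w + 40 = (w - 8)*(w - 1)*(w + 1)*(w + 5)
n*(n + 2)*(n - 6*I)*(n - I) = n^4 + 2*n^3 - 7*I*n^3 - 6*n^2 - 14*I*n^2 - 12*n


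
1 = 1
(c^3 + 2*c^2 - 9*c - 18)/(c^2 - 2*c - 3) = (c^2 + 5*c + 6)/(c + 1)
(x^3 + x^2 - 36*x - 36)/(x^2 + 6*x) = x - 5 - 6/x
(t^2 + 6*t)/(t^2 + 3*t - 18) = t/(t - 3)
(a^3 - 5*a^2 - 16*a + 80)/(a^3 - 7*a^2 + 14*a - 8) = (a^2 - a - 20)/(a^2 - 3*a + 2)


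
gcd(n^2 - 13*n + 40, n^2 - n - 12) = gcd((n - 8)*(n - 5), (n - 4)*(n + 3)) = 1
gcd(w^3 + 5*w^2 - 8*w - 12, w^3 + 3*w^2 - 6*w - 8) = w^2 - w - 2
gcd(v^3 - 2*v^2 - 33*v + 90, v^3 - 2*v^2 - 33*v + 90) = v^3 - 2*v^2 - 33*v + 90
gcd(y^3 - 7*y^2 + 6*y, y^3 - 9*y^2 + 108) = y - 6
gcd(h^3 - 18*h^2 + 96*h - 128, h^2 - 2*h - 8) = 1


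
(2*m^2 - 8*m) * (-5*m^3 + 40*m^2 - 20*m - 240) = -10*m^5 + 120*m^4 - 360*m^3 - 320*m^2 + 1920*m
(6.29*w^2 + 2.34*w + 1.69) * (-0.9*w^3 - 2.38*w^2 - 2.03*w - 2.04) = -5.661*w^5 - 17.0762*w^4 - 19.8589*w^3 - 21.604*w^2 - 8.2043*w - 3.4476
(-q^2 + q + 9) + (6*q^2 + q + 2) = 5*q^2 + 2*q + 11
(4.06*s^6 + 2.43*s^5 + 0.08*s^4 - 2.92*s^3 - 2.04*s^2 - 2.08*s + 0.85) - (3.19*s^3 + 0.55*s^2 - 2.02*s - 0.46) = 4.06*s^6 + 2.43*s^5 + 0.08*s^4 - 6.11*s^3 - 2.59*s^2 - 0.0600000000000001*s + 1.31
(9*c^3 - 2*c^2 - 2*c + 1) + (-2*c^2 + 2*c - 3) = 9*c^3 - 4*c^2 - 2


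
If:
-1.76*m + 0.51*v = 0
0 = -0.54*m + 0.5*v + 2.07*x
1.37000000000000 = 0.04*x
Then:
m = -59.80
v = -206.38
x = 34.25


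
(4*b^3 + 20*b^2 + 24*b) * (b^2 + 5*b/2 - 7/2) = 4*b^5 + 30*b^4 + 60*b^3 - 10*b^2 - 84*b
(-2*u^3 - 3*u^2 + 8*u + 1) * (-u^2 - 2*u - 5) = 2*u^5 + 7*u^4 + 8*u^3 - 2*u^2 - 42*u - 5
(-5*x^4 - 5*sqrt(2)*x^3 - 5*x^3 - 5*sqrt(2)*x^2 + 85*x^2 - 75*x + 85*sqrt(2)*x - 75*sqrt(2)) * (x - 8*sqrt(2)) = -5*x^5 - 5*x^4 + 35*sqrt(2)*x^4 + 35*sqrt(2)*x^3 + 165*x^3 - 595*sqrt(2)*x^2 + 5*x^2 - 1360*x + 525*sqrt(2)*x + 1200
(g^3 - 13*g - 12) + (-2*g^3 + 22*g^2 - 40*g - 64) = -g^3 + 22*g^2 - 53*g - 76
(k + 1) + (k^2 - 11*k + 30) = k^2 - 10*k + 31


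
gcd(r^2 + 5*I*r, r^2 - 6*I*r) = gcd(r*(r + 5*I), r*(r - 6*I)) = r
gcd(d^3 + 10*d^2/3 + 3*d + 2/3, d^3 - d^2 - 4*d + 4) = d + 2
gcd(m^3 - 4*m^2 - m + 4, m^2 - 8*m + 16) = m - 4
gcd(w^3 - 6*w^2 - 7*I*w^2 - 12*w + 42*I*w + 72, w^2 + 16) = w - 4*I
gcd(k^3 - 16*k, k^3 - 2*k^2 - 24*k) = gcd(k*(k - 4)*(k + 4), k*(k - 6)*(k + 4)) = k^2 + 4*k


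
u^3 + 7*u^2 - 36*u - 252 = (u - 6)*(u + 6)*(u + 7)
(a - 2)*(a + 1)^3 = a^4 + a^3 - 3*a^2 - 5*a - 2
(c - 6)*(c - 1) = c^2 - 7*c + 6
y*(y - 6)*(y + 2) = y^3 - 4*y^2 - 12*y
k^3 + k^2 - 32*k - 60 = (k - 6)*(k + 2)*(k + 5)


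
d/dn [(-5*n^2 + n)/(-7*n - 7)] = (5*n^2 + 10*n - 1)/(7*(n^2 + 2*n + 1))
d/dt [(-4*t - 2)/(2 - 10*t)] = -7/(5*t - 1)^2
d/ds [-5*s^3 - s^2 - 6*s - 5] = -15*s^2 - 2*s - 6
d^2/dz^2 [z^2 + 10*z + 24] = 2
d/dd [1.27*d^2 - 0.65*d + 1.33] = 2.54*d - 0.65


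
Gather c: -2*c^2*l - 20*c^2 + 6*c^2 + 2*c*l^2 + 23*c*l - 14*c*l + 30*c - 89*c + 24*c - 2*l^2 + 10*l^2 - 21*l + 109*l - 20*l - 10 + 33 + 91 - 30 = c^2*(-2*l - 14) + c*(2*l^2 + 9*l - 35) + 8*l^2 + 68*l + 84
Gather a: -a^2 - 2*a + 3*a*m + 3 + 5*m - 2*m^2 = -a^2 + a*(3*m - 2) - 2*m^2 + 5*m + 3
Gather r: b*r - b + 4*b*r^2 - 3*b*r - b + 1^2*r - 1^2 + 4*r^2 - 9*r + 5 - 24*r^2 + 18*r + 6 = -2*b + r^2*(4*b - 20) + r*(10 - 2*b) + 10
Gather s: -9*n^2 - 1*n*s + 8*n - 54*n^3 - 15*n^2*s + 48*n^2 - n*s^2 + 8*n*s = -54*n^3 + 39*n^2 - n*s^2 + 8*n + s*(-15*n^2 + 7*n)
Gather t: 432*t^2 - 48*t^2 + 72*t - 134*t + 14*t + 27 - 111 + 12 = 384*t^2 - 48*t - 72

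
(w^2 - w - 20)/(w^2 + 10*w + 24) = (w - 5)/(w + 6)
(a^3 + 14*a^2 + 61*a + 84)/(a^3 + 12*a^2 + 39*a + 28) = (a + 3)/(a + 1)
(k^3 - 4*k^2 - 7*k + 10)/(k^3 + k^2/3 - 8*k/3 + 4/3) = 3*(k - 5)/(3*k - 2)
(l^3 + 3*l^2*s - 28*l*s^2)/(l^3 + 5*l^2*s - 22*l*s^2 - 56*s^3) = l/(l + 2*s)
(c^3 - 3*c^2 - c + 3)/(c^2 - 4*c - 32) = (-c^3 + 3*c^2 + c - 3)/(-c^2 + 4*c + 32)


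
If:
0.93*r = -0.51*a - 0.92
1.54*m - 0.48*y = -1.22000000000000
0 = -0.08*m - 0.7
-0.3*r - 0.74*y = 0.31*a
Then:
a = 131.90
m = -8.75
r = -73.32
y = -25.53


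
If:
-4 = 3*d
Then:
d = -4/3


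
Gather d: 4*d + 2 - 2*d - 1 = 2*d + 1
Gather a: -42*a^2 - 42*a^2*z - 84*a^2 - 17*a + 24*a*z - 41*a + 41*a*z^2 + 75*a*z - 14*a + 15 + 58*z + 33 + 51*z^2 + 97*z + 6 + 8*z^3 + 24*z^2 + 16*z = a^2*(-42*z - 126) + a*(41*z^2 + 99*z - 72) + 8*z^3 + 75*z^2 + 171*z + 54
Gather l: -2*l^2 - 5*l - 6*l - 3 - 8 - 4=-2*l^2 - 11*l - 15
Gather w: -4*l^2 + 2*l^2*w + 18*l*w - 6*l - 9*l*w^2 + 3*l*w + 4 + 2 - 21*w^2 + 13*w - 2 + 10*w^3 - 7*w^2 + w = -4*l^2 - 6*l + 10*w^3 + w^2*(-9*l - 28) + w*(2*l^2 + 21*l + 14) + 4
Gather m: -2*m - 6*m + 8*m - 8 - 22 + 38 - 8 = 0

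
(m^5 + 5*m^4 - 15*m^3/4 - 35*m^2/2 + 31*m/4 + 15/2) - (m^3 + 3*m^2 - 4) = m^5 + 5*m^4 - 19*m^3/4 - 41*m^2/2 + 31*m/4 + 23/2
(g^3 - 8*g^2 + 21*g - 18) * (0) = 0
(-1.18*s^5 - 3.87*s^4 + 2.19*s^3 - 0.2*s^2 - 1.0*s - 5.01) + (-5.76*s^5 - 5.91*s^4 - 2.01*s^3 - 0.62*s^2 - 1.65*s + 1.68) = -6.94*s^5 - 9.78*s^4 + 0.18*s^3 - 0.82*s^2 - 2.65*s - 3.33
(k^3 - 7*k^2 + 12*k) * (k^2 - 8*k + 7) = k^5 - 15*k^4 + 75*k^3 - 145*k^2 + 84*k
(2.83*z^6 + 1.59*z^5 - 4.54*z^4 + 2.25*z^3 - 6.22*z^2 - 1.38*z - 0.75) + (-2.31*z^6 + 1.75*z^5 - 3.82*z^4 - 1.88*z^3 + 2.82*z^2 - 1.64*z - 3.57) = 0.52*z^6 + 3.34*z^5 - 8.36*z^4 + 0.37*z^3 - 3.4*z^2 - 3.02*z - 4.32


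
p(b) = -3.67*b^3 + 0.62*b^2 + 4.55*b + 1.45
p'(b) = -11.01*b^2 + 1.24*b + 4.55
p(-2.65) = 62.04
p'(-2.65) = -76.05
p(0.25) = 2.57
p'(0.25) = 4.17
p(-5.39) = 569.63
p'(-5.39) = -322.00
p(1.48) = -2.36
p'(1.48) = -17.73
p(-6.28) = 906.29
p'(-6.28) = -437.45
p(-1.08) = 1.88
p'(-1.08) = -9.63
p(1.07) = 2.53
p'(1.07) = -6.73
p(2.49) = -40.03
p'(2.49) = -60.63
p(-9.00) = 2686.15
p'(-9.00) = -898.42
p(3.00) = -78.41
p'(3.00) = -90.82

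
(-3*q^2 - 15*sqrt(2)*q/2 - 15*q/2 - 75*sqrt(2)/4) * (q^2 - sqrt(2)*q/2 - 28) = -3*q^4 - 6*sqrt(2)*q^3 - 15*q^3/2 - 15*sqrt(2)*q^2 + 183*q^2/2 + 915*q/4 + 210*sqrt(2)*q + 525*sqrt(2)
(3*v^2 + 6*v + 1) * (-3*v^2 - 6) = -9*v^4 - 18*v^3 - 21*v^2 - 36*v - 6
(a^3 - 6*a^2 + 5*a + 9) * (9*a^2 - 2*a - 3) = 9*a^5 - 56*a^4 + 54*a^3 + 89*a^2 - 33*a - 27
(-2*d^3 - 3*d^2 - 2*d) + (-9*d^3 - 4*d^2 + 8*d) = -11*d^3 - 7*d^2 + 6*d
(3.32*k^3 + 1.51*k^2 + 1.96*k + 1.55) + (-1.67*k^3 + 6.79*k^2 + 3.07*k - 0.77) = 1.65*k^3 + 8.3*k^2 + 5.03*k + 0.78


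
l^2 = l^2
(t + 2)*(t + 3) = t^2 + 5*t + 6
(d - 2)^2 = d^2 - 4*d + 4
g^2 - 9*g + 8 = (g - 8)*(g - 1)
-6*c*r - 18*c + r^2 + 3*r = (-6*c + r)*(r + 3)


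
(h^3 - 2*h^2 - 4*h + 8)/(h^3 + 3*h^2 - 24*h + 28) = (h + 2)/(h + 7)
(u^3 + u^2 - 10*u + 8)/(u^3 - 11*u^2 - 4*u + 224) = (u^2 - 3*u + 2)/(u^2 - 15*u + 56)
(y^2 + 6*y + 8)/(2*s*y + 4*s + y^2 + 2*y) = (y + 4)/(2*s + y)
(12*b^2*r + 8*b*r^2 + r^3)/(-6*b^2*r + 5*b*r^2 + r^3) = (2*b + r)/(-b + r)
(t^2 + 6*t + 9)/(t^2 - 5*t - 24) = (t + 3)/(t - 8)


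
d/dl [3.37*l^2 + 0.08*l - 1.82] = 6.74*l + 0.08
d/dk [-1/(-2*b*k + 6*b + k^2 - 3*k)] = (-2*b + 2*k - 3)/(2*b*k - 6*b - k^2 + 3*k)^2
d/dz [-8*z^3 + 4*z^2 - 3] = 8*z*(1 - 3*z)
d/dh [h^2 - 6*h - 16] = 2*h - 6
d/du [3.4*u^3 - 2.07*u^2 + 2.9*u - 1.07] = 10.2*u^2 - 4.14*u + 2.9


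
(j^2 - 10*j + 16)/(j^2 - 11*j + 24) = (j - 2)/(j - 3)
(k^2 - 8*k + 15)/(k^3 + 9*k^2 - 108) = (k - 5)/(k^2 + 12*k + 36)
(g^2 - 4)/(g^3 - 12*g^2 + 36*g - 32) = (g + 2)/(g^2 - 10*g + 16)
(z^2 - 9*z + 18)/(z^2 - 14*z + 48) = (z - 3)/(z - 8)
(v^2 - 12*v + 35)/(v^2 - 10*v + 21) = (v - 5)/(v - 3)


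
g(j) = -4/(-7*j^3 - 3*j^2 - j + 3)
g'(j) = -4*(21*j^2 + 6*j + 1)/(-7*j^3 - 3*j^2 - j + 3)^2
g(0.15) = -1.45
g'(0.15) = -1.25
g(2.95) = 0.02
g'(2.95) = -0.02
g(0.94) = 0.62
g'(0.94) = -2.46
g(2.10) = 0.05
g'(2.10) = -0.07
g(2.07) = 0.05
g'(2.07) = -0.08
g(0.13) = -1.43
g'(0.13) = -1.09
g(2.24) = 0.04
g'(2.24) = -0.06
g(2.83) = 0.02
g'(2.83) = -0.02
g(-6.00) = 0.00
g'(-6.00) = 0.00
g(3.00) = 0.02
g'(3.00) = -0.02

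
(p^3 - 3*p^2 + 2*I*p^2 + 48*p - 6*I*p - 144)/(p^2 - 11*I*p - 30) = (p^2 + p*(-3 + 8*I) - 24*I)/(p - 5*I)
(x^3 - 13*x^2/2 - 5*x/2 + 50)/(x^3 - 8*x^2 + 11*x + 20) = (x + 5/2)/(x + 1)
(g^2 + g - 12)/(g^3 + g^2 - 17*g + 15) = (g + 4)/(g^2 + 4*g - 5)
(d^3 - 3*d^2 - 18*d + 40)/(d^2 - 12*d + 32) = (d^3 - 3*d^2 - 18*d + 40)/(d^2 - 12*d + 32)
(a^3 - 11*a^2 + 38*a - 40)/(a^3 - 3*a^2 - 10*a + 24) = (a - 5)/(a + 3)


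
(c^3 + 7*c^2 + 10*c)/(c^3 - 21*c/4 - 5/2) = 4*c*(c + 5)/(4*c^2 - 8*c - 5)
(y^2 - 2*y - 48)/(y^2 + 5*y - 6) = (y - 8)/(y - 1)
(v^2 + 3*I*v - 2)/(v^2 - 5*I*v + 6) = (v + 2*I)/(v - 6*I)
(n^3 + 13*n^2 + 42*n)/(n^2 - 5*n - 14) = n*(n^2 + 13*n + 42)/(n^2 - 5*n - 14)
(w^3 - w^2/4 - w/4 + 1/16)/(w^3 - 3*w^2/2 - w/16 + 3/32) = 2*(4*w^2 - 1)/(8*w^2 - 10*w - 3)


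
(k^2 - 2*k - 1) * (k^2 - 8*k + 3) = k^4 - 10*k^3 + 18*k^2 + 2*k - 3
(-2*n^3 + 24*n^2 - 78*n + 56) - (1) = -2*n^3 + 24*n^2 - 78*n + 55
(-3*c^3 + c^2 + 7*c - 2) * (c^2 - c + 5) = -3*c^5 + 4*c^4 - 9*c^3 - 4*c^2 + 37*c - 10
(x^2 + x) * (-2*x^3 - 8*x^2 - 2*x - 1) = -2*x^5 - 10*x^4 - 10*x^3 - 3*x^2 - x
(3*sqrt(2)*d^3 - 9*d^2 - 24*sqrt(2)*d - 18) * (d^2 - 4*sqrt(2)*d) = 3*sqrt(2)*d^5 - 33*d^4 + 12*sqrt(2)*d^3 + 174*d^2 + 72*sqrt(2)*d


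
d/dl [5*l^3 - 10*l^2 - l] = 15*l^2 - 20*l - 1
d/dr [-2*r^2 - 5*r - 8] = -4*r - 5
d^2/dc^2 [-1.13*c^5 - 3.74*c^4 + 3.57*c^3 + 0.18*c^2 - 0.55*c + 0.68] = -22.6*c^3 - 44.88*c^2 + 21.42*c + 0.36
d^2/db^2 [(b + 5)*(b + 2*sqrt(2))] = 2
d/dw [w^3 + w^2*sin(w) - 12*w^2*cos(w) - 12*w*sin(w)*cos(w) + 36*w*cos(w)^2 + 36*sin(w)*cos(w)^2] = 12*w^2*sin(w) + w^2*cos(w) + 3*w^2 + 2*w*sin(w) - 36*w*sin(2*w) - 24*w*cos(w) - 12*w*cos(2*w) - 6*sin(2*w) + 9*cos(w) + 18*cos(2*w) + 27*cos(3*w) + 18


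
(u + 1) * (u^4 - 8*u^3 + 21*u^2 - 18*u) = u^5 - 7*u^4 + 13*u^3 + 3*u^2 - 18*u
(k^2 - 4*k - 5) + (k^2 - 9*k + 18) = 2*k^2 - 13*k + 13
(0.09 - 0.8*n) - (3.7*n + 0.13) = -4.5*n - 0.04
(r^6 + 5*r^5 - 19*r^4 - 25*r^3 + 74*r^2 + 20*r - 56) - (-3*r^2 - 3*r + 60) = r^6 + 5*r^5 - 19*r^4 - 25*r^3 + 77*r^2 + 23*r - 116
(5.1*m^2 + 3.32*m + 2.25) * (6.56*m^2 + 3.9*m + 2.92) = 33.456*m^4 + 41.6692*m^3 + 42.6*m^2 + 18.4694*m + 6.57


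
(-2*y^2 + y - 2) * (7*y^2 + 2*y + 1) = -14*y^4 + 3*y^3 - 14*y^2 - 3*y - 2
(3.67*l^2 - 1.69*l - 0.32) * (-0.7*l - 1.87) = -2.569*l^3 - 5.6799*l^2 + 3.3843*l + 0.5984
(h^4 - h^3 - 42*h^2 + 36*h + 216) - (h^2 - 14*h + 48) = h^4 - h^3 - 43*h^2 + 50*h + 168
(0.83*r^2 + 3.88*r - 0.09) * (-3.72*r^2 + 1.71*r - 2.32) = -3.0876*r^4 - 13.0143*r^3 + 5.044*r^2 - 9.1555*r + 0.2088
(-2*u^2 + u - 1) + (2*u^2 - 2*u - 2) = -u - 3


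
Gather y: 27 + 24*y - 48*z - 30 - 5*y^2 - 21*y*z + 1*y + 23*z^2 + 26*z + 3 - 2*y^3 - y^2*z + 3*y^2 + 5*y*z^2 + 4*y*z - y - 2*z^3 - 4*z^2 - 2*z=-2*y^3 + y^2*(-z - 2) + y*(5*z^2 - 17*z + 24) - 2*z^3 + 19*z^2 - 24*z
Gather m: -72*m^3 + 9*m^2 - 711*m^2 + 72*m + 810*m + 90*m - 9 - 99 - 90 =-72*m^3 - 702*m^2 + 972*m - 198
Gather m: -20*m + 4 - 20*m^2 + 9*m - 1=-20*m^2 - 11*m + 3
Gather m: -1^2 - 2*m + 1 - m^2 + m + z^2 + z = -m^2 - m + z^2 + z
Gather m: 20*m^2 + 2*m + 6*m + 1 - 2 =20*m^2 + 8*m - 1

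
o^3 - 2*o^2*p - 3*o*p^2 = o*(o - 3*p)*(o + p)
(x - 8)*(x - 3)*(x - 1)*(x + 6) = x^4 - 6*x^3 - 37*x^2 + 186*x - 144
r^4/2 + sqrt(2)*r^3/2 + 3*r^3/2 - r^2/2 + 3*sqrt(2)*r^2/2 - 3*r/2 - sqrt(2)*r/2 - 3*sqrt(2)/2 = (r/2 + sqrt(2)/2)*(r - 1)*(r + 1)*(r + 3)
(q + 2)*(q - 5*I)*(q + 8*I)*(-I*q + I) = -I*q^4 + 3*q^3 - I*q^3 + 3*q^2 - 38*I*q^2 - 6*q - 40*I*q + 80*I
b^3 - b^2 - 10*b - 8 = (b - 4)*(b + 1)*(b + 2)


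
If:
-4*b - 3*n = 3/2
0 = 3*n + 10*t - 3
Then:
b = 5*t/2 - 9/8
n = 1 - 10*t/3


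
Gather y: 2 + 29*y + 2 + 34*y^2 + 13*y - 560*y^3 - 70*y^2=-560*y^3 - 36*y^2 + 42*y + 4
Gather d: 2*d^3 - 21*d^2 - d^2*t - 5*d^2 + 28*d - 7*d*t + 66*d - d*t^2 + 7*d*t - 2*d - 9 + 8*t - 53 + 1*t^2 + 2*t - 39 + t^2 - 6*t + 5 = 2*d^3 + d^2*(-t - 26) + d*(92 - t^2) + 2*t^2 + 4*t - 96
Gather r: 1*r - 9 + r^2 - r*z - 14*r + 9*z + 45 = r^2 + r*(-z - 13) + 9*z + 36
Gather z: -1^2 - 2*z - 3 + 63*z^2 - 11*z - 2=63*z^2 - 13*z - 6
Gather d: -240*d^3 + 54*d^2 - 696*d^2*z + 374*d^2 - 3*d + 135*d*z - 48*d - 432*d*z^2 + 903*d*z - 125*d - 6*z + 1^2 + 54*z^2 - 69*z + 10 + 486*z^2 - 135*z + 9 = -240*d^3 + d^2*(428 - 696*z) + d*(-432*z^2 + 1038*z - 176) + 540*z^2 - 210*z + 20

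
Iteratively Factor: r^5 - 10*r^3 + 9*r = (r)*(r^4 - 10*r^2 + 9) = r*(r + 3)*(r^3 - 3*r^2 - r + 3) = r*(r - 1)*(r + 3)*(r^2 - 2*r - 3) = r*(r - 1)*(r + 1)*(r + 3)*(r - 3)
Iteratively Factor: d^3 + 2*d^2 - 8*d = (d - 2)*(d^2 + 4*d) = (d - 2)*(d + 4)*(d)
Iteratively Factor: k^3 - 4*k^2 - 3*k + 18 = (k + 2)*(k^2 - 6*k + 9) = (k - 3)*(k + 2)*(k - 3)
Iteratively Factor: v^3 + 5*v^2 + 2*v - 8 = (v + 4)*(v^2 + v - 2) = (v - 1)*(v + 4)*(v + 2)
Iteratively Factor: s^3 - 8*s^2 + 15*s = (s - 3)*(s^2 - 5*s) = s*(s - 3)*(s - 5)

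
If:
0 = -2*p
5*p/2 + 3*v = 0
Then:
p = 0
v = 0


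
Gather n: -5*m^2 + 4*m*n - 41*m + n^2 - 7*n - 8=-5*m^2 - 41*m + n^2 + n*(4*m - 7) - 8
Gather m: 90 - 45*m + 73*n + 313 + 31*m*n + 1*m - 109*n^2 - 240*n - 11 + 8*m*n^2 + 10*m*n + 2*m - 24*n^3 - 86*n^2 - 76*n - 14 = m*(8*n^2 + 41*n - 42) - 24*n^3 - 195*n^2 - 243*n + 378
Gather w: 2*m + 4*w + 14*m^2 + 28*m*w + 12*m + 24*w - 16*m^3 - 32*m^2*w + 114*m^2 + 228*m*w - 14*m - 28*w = -16*m^3 + 128*m^2 + w*(-32*m^2 + 256*m)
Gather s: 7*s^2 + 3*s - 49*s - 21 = 7*s^2 - 46*s - 21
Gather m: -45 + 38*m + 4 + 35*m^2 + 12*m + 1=35*m^2 + 50*m - 40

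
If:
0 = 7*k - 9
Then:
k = 9/7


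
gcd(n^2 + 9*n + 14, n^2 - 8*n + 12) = 1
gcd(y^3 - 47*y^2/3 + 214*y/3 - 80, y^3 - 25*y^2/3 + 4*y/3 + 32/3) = y - 8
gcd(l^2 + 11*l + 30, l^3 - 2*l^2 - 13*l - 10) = 1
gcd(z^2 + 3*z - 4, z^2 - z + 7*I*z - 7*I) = z - 1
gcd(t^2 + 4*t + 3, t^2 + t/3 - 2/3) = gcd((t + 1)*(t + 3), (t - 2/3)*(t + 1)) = t + 1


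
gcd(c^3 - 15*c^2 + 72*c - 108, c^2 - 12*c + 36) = c^2 - 12*c + 36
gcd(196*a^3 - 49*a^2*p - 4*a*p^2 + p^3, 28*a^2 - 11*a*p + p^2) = 28*a^2 - 11*a*p + p^2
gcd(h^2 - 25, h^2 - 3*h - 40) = h + 5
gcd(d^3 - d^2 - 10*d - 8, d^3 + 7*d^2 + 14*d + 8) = d^2 + 3*d + 2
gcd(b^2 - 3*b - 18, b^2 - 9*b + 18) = b - 6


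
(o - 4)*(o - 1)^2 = o^3 - 6*o^2 + 9*o - 4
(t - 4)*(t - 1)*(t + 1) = t^3 - 4*t^2 - t + 4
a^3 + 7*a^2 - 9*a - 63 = (a - 3)*(a + 3)*(a + 7)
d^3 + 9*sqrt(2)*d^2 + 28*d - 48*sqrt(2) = (d - sqrt(2))*(d + 4*sqrt(2))*(d + 6*sqrt(2))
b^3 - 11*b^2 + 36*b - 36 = (b - 6)*(b - 3)*(b - 2)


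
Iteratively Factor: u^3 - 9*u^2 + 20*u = (u - 5)*(u^2 - 4*u) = (u - 5)*(u - 4)*(u)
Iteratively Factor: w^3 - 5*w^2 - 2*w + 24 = (w - 3)*(w^2 - 2*w - 8) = (w - 3)*(w + 2)*(w - 4)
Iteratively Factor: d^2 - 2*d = (d - 2)*(d)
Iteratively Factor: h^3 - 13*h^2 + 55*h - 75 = (h - 3)*(h^2 - 10*h + 25) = (h - 5)*(h - 3)*(h - 5)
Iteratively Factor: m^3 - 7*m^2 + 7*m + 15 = (m - 3)*(m^2 - 4*m - 5) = (m - 5)*(m - 3)*(m + 1)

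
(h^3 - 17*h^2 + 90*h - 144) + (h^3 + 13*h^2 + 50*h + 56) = 2*h^3 - 4*h^2 + 140*h - 88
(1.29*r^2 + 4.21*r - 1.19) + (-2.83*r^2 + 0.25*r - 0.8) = -1.54*r^2 + 4.46*r - 1.99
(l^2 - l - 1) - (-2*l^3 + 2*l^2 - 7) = 2*l^3 - l^2 - l + 6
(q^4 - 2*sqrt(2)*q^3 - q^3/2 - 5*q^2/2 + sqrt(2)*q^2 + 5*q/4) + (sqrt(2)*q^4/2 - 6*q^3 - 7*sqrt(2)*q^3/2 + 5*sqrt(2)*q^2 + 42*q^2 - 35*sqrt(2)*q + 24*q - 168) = sqrt(2)*q^4/2 + q^4 - 11*sqrt(2)*q^3/2 - 13*q^3/2 + 6*sqrt(2)*q^2 + 79*q^2/2 - 35*sqrt(2)*q + 101*q/4 - 168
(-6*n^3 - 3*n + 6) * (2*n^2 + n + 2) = -12*n^5 - 6*n^4 - 18*n^3 + 9*n^2 + 12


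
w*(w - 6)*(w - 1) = w^3 - 7*w^2 + 6*w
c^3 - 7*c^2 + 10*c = c*(c - 5)*(c - 2)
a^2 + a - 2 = (a - 1)*(a + 2)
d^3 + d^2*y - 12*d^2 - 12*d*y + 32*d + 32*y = (d - 8)*(d - 4)*(d + y)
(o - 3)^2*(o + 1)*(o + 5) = o^4 - 22*o^2 + 24*o + 45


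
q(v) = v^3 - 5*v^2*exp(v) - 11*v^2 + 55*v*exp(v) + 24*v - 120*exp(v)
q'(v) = -5*v^2*exp(v) + 3*v^2 + 45*v*exp(v) - 22*v - 65*exp(v) + 24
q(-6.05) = -770.77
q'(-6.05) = 265.68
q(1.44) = -201.23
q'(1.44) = -46.06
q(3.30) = 186.49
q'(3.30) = 771.69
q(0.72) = -158.55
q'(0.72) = -62.58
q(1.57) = -206.55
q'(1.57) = -35.23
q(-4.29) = -390.50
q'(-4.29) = 168.79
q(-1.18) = -104.23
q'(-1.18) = 15.71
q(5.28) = 6056.29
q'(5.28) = 6512.53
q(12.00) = -29295430.46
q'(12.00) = -39874731.90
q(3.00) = 0.00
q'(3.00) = 487.14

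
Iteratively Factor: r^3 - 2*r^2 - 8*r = (r)*(r^2 - 2*r - 8) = r*(r + 2)*(r - 4)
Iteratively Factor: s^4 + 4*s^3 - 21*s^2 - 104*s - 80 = (s + 4)*(s^3 - 21*s - 20) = (s + 4)^2*(s^2 - 4*s - 5) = (s + 1)*(s + 4)^2*(s - 5)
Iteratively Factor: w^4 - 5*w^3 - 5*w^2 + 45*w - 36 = (w - 4)*(w^3 - w^2 - 9*w + 9) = (w - 4)*(w + 3)*(w^2 - 4*w + 3) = (w - 4)*(w - 3)*(w + 3)*(w - 1)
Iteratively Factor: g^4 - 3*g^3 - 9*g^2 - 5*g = (g + 1)*(g^3 - 4*g^2 - 5*g) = g*(g + 1)*(g^2 - 4*g - 5) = g*(g - 5)*(g + 1)*(g + 1)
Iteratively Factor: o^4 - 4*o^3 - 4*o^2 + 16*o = (o)*(o^3 - 4*o^2 - 4*o + 16) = o*(o + 2)*(o^2 - 6*o + 8) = o*(o - 2)*(o + 2)*(o - 4)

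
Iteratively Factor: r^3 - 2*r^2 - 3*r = (r + 1)*(r^2 - 3*r) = r*(r + 1)*(r - 3)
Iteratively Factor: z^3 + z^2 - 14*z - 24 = (z + 3)*(z^2 - 2*z - 8) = (z - 4)*(z + 3)*(z + 2)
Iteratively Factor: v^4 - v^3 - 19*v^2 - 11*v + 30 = (v - 1)*(v^3 - 19*v - 30) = (v - 1)*(v + 2)*(v^2 - 2*v - 15) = (v - 1)*(v + 2)*(v + 3)*(v - 5)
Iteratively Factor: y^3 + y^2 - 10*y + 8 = (y - 1)*(y^2 + 2*y - 8) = (y - 2)*(y - 1)*(y + 4)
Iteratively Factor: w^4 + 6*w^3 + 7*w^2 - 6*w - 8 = (w + 1)*(w^3 + 5*w^2 + 2*w - 8) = (w - 1)*(w + 1)*(w^2 + 6*w + 8) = (w - 1)*(w + 1)*(w + 2)*(w + 4)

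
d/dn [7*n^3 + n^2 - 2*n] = 21*n^2 + 2*n - 2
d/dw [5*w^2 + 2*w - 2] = 10*w + 2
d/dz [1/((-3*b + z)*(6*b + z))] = ((-3*b + z)*(6*b + z) + (3*b - z)^2)/((3*b - z)^3*(6*b + z)^2)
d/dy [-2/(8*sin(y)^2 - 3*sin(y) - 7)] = 2*(16*sin(y) - 3)*cos(y)/(-8*sin(y)^2 + 3*sin(y) + 7)^2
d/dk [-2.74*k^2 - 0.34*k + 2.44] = -5.48*k - 0.34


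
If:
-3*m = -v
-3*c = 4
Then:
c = -4/3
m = v/3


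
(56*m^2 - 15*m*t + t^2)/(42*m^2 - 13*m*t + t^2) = (-8*m + t)/(-6*m + t)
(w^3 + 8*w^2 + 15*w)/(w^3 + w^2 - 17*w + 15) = w*(w + 3)/(w^2 - 4*w + 3)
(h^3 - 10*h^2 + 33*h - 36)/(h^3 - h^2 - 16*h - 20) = (-h^3 + 10*h^2 - 33*h + 36)/(-h^3 + h^2 + 16*h + 20)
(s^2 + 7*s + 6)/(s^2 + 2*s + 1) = (s + 6)/(s + 1)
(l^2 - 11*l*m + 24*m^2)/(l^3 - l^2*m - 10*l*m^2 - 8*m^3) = (-l^2 + 11*l*m - 24*m^2)/(-l^3 + l^2*m + 10*l*m^2 + 8*m^3)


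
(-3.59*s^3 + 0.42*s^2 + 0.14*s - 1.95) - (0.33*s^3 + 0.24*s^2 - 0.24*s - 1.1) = -3.92*s^3 + 0.18*s^2 + 0.38*s - 0.85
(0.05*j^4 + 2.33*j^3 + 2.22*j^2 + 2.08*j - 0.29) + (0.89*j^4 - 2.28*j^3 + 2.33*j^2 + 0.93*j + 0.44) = 0.94*j^4 + 0.0500000000000003*j^3 + 4.55*j^2 + 3.01*j + 0.15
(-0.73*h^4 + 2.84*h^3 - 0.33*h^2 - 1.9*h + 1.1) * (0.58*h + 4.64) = -0.4234*h^5 - 1.74*h^4 + 12.9862*h^3 - 2.6332*h^2 - 8.178*h + 5.104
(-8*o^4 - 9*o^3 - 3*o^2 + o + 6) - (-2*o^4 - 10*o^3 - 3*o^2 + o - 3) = -6*o^4 + o^3 + 9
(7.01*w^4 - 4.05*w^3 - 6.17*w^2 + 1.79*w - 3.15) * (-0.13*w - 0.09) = -0.9113*w^5 - 0.1044*w^4 + 1.1666*w^3 + 0.3226*w^2 + 0.2484*w + 0.2835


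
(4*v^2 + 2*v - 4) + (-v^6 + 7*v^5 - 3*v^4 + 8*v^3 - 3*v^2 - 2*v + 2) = -v^6 + 7*v^5 - 3*v^4 + 8*v^3 + v^2 - 2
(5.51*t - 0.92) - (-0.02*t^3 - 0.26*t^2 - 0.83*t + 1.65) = 0.02*t^3 + 0.26*t^2 + 6.34*t - 2.57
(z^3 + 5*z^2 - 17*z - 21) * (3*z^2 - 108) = 3*z^5 + 15*z^4 - 159*z^3 - 603*z^2 + 1836*z + 2268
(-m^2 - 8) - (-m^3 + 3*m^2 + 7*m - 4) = m^3 - 4*m^2 - 7*m - 4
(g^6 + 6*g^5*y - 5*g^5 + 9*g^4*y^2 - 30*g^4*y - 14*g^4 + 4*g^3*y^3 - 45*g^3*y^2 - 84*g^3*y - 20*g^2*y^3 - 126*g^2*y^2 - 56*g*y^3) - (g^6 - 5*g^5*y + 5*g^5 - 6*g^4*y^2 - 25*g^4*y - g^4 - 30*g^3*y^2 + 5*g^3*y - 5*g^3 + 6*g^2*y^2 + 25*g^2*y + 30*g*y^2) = 11*g^5*y - 10*g^5 + 15*g^4*y^2 - 5*g^4*y - 13*g^4 + 4*g^3*y^3 - 15*g^3*y^2 - 89*g^3*y + 5*g^3 - 20*g^2*y^3 - 132*g^2*y^2 - 25*g^2*y - 56*g*y^3 - 30*g*y^2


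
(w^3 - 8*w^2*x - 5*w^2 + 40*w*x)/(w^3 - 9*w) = (w^2 - 8*w*x - 5*w + 40*x)/(w^2 - 9)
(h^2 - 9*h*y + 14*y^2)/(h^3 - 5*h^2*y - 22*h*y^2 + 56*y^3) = 1/(h + 4*y)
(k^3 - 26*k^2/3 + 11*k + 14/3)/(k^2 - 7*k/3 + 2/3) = (3*k^2 - 20*k - 7)/(3*k - 1)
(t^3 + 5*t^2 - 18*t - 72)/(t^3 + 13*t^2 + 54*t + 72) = (t - 4)/(t + 4)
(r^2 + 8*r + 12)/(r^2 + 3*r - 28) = (r^2 + 8*r + 12)/(r^2 + 3*r - 28)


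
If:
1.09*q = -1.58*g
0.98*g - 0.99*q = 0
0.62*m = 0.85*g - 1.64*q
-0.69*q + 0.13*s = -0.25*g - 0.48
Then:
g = 0.00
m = 0.00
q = 0.00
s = -3.69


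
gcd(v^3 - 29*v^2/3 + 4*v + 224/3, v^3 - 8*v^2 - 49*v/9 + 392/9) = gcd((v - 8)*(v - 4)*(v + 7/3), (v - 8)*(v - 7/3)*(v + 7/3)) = v^2 - 17*v/3 - 56/3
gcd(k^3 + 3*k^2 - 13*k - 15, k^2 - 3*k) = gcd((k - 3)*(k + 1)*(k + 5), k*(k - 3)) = k - 3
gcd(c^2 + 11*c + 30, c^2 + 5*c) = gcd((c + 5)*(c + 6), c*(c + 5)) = c + 5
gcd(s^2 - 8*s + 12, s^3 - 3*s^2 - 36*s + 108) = s - 6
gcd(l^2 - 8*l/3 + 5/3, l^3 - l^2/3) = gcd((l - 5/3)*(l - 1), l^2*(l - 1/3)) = 1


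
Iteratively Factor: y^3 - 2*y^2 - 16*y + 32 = (y - 2)*(y^2 - 16) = (y - 4)*(y - 2)*(y + 4)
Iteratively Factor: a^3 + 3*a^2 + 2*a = (a)*(a^2 + 3*a + 2) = a*(a + 2)*(a + 1)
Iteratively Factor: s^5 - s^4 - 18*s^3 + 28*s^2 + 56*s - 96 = (s + 2)*(s^4 - 3*s^3 - 12*s^2 + 52*s - 48) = (s - 3)*(s + 2)*(s^3 - 12*s + 16) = (s - 3)*(s + 2)*(s + 4)*(s^2 - 4*s + 4) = (s - 3)*(s - 2)*(s + 2)*(s + 4)*(s - 2)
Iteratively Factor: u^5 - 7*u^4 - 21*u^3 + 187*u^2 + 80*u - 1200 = (u - 5)*(u^4 - 2*u^3 - 31*u^2 + 32*u + 240) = (u - 5)*(u + 3)*(u^3 - 5*u^2 - 16*u + 80) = (u - 5)*(u + 3)*(u + 4)*(u^2 - 9*u + 20) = (u - 5)*(u - 4)*(u + 3)*(u + 4)*(u - 5)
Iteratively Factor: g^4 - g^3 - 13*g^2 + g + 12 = (g - 4)*(g^3 + 3*g^2 - g - 3) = (g - 4)*(g + 3)*(g^2 - 1) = (g - 4)*(g + 1)*(g + 3)*(g - 1)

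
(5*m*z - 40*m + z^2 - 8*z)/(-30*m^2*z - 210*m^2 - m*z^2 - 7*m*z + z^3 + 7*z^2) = (z - 8)/(-6*m*z - 42*m + z^2 + 7*z)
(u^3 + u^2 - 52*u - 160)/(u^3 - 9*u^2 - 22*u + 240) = (u + 4)/(u - 6)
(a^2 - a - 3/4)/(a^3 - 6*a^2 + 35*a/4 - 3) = (2*a + 1)/(2*a^2 - 9*a + 4)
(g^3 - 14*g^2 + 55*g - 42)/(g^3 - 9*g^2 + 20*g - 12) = (g - 7)/(g - 2)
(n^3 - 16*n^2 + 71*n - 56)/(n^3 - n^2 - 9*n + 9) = (n^2 - 15*n + 56)/(n^2 - 9)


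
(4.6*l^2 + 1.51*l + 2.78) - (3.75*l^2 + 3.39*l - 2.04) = 0.85*l^2 - 1.88*l + 4.82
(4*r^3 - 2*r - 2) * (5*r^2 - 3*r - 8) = 20*r^5 - 12*r^4 - 42*r^3 - 4*r^2 + 22*r + 16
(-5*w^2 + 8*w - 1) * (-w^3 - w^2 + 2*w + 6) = 5*w^5 - 3*w^4 - 17*w^3 - 13*w^2 + 46*w - 6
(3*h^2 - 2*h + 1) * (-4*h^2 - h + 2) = -12*h^4 + 5*h^3 + 4*h^2 - 5*h + 2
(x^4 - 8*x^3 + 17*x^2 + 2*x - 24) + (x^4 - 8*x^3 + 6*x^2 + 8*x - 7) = 2*x^4 - 16*x^3 + 23*x^2 + 10*x - 31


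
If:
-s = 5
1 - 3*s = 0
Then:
No Solution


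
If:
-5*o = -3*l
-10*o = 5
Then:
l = -5/6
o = -1/2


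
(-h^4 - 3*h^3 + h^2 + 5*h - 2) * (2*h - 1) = -2*h^5 - 5*h^4 + 5*h^3 + 9*h^2 - 9*h + 2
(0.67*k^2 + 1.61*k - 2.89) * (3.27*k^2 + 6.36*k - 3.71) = 2.1909*k^4 + 9.5259*k^3 - 1.6964*k^2 - 24.3535*k + 10.7219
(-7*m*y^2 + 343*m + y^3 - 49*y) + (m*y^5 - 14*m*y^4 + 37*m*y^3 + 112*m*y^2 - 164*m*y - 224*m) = m*y^5 - 14*m*y^4 + 37*m*y^3 + 105*m*y^2 - 164*m*y + 119*m + y^3 - 49*y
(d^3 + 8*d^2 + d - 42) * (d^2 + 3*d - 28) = d^5 + 11*d^4 - 3*d^3 - 263*d^2 - 154*d + 1176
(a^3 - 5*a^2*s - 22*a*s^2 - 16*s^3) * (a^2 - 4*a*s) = a^5 - 9*a^4*s - 2*a^3*s^2 + 72*a^2*s^3 + 64*a*s^4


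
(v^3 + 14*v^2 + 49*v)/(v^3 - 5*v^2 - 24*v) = (v^2 + 14*v + 49)/(v^2 - 5*v - 24)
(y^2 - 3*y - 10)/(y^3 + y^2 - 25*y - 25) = (y + 2)/(y^2 + 6*y + 5)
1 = 1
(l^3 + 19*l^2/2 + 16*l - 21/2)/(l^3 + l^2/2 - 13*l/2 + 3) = (l + 7)/(l - 2)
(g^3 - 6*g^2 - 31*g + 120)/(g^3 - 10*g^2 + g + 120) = (g^2 + 2*g - 15)/(g^2 - 2*g - 15)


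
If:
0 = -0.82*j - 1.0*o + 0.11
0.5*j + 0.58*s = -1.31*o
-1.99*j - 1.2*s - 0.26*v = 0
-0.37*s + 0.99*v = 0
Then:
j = 0.10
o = 0.03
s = -0.15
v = -0.06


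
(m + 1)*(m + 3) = m^2 + 4*m + 3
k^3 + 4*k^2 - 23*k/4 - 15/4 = (k - 3/2)*(k + 1/2)*(k + 5)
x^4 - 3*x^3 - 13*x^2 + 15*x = x*(x - 5)*(x - 1)*(x + 3)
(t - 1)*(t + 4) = t^2 + 3*t - 4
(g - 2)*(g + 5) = g^2 + 3*g - 10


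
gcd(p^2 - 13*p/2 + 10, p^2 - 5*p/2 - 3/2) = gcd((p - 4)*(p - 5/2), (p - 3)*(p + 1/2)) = 1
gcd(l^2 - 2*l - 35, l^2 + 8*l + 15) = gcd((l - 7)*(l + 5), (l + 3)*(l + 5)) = l + 5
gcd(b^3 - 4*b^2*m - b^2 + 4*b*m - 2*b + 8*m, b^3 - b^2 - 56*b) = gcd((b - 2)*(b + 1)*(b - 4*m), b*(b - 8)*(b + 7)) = 1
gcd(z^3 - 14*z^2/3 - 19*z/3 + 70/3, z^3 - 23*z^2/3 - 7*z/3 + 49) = z + 7/3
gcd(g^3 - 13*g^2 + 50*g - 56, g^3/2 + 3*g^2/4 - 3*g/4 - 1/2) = 1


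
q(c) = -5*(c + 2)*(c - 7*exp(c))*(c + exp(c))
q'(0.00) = 235.00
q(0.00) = 70.00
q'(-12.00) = -1919.98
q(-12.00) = 7200.02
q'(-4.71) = -237.13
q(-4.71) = 304.04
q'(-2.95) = -73.35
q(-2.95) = 45.65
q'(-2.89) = -69.58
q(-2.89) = 41.36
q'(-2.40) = -43.35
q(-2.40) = 14.02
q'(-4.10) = -168.98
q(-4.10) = 180.77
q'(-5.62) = -360.16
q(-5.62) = 573.89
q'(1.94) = 17778.21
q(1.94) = 8199.25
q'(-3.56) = -118.59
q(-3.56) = 103.55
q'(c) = -5*(1 - 7*exp(c))*(c + 2)*(c + exp(c)) - 5*(c + 2)*(c - 7*exp(c))*(exp(c) + 1) - 5*(c - 7*exp(c))*(c + exp(c))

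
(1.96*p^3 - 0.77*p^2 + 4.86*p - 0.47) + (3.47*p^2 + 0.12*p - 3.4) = 1.96*p^3 + 2.7*p^2 + 4.98*p - 3.87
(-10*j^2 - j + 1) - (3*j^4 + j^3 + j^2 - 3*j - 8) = -3*j^4 - j^3 - 11*j^2 + 2*j + 9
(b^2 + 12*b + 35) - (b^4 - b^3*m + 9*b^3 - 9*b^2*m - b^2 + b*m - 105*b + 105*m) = -b^4 + b^3*m - 9*b^3 + 9*b^2*m + 2*b^2 - b*m + 117*b - 105*m + 35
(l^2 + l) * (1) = l^2 + l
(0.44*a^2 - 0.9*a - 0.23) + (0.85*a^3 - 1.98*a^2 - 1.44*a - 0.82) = 0.85*a^3 - 1.54*a^2 - 2.34*a - 1.05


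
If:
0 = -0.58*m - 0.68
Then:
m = -1.17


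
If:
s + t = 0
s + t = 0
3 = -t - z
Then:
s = z + 3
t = -z - 3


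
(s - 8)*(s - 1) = s^2 - 9*s + 8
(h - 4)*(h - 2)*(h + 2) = h^3 - 4*h^2 - 4*h + 16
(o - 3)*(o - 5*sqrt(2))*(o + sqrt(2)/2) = o^3 - 9*sqrt(2)*o^2/2 - 3*o^2 - 5*o + 27*sqrt(2)*o/2 + 15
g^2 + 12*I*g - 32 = (g + 4*I)*(g + 8*I)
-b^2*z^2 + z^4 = z^2*(-b + z)*(b + z)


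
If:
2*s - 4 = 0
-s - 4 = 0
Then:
No Solution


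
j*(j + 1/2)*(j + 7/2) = j^3 + 4*j^2 + 7*j/4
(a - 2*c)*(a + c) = a^2 - a*c - 2*c^2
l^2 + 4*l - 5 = (l - 1)*(l + 5)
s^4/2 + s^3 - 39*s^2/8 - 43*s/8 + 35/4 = (s/2 + 1)*(s - 5/2)*(s - 1)*(s + 7/2)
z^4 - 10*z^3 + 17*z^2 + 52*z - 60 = (z - 6)*(z - 5)*(z - 1)*(z + 2)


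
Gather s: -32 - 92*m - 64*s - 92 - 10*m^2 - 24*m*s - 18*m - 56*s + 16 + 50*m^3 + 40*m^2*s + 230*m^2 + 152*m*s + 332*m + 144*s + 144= 50*m^3 + 220*m^2 + 222*m + s*(40*m^2 + 128*m + 24) + 36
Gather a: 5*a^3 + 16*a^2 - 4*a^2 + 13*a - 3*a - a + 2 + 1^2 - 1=5*a^3 + 12*a^2 + 9*a + 2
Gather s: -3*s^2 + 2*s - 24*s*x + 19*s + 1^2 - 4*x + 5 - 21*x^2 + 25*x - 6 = -3*s^2 + s*(21 - 24*x) - 21*x^2 + 21*x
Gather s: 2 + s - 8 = s - 6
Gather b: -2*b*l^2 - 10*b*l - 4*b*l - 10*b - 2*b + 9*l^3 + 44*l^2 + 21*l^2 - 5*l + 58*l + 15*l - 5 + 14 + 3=b*(-2*l^2 - 14*l - 12) + 9*l^3 + 65*l^2 + 68*l + 12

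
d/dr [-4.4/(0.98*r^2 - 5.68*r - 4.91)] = (8.624*r - 24.992)/(-0.98*r^2 + 5.68*r + 4.91)^2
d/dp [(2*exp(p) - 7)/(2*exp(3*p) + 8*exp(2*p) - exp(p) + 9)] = (-(2*exp(p) - 7)*(6*exp(2*p) + 16*exp(p) - 1) + 4*exp(3*p) + 16*exp(2*p) - 2*exp(p) + 18)*exp(p)/(2*exp(3*p) + 8*exp(2*p) - exp(p) + 9)^2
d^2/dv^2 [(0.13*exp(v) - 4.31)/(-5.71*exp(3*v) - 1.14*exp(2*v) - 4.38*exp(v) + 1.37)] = (-16.954132*exp(6*v) + 1262.174373*exp(5*v) + 321.446802*exp(4*v) + 225.418333*exp(3*v) + 366.786405*exp(2*v) + 108.830118*exp(v) + 25.618589)*exp(v)/(186.169411*exp(9*v) + 111.506022*exp(8*v) + 450.680022*exp(7*v) + 38.5457249999999*exp(6*v) + 292.198248*exp(5*v) - 145.311264*exp(4*v) + 75.134865*exp(3*v) - 72.428886*exp(2*v) + 24.662466*exp(v) - 2.571353)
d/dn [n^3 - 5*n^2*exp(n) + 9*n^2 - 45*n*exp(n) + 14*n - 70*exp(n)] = -5*n^2*exp(n) + 3*n^2 - 55*n*exp(n) + 18*n - 115*exp(n) + 14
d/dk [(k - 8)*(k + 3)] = 2*k - 5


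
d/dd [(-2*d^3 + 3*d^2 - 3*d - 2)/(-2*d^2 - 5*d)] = (4*d^4 + 20*d^3 - 21*d^2 - 8*d - 10)/(d^2*(4*d^2 + 20*d + 25))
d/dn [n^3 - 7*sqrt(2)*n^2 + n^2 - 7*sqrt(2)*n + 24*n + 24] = 3*n^2 - 14*sqrt(2)*n + 2*n - 7*sqrt(2) + 24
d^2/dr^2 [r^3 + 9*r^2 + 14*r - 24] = 6*r + 18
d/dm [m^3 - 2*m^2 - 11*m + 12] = 3*m^2 - 4*m - 11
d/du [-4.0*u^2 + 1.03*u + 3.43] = 1.03 - 8.0*u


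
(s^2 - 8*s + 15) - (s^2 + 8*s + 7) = 8 - 16*s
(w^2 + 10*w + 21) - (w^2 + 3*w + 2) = 7*w + 19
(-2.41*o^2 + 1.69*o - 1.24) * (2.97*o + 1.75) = -7.1577*o^3 + 0.8018*o^2 - 0.7253*o - 2.17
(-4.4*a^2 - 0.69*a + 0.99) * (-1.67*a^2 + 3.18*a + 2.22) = 7.348*a^4 - 12.8397*a^3 - 13.6155*a^2 + 1.6164*a + 2.1978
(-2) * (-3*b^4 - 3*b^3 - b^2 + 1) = 6*b^4 + 6*b^3 + 2*b^2 - 2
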